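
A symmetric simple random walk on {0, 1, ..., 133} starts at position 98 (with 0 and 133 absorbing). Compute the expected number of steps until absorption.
E[τ | X_0 = 98] = 3430

Let v_k = E[τ | X_0 = k]. Boundary: v_0 = v_133 = 0. Recurrence: v_k = 1 + (v_{k-1} + v_{k+1})/2 for 1 ≤ k ≤ 132. The particular solution to v_k − (v_{k-1} + v_{k+1})/2 = 1 is v_k = −k^2. Adding homogeneous solution A + B k and matching boundaries gives v_k = k (133 − k). Substituting k = 98: v_98 = 98 · 35 = 3430.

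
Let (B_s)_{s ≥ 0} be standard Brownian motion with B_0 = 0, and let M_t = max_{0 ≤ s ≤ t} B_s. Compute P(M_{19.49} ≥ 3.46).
P(M_{19.49} ≥ 3.46) = 2·P(B_{19.49} ≥ 3.46) = 2(1 − Φ(3.46/√19.49)) ≈ 0.4332

By the reflection principle for Brownian motion, P(M_t ≥ a) = 2 · P(B_t ≥ a) for a ≥ 0. Since B_t ~ N(0, t), P(B_t ≥ 3.46) = 1 − Φ(3.46/√t) = 1 − Φ(3.46/√19.49) = 1 − Φ(0.7837). So
  P(M_{19.49} ≥ 3.46) = 2(1 − Φ(0.7837)) ≈ 0.4332.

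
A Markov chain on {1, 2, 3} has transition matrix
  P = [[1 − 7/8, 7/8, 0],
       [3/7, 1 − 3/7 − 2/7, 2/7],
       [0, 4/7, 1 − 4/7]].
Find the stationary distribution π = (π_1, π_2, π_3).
π = (16/65, 98/195, 49/195)

This is a birth-death chain on three states, which satisfies detailed balance: π_1 · P_{12} = π_2 · P_{21} and π_2 · P_{23} = π_3 · P_{32}.
From π_1 · 7/8 = π_2 · 3/7: π_2/π_1 = (7/8)/(3/7) = 49/24.
From π_2 · 2/7 = π_3 · 4/7: π_3/π_2 = (2/7)/(4/7) = 1/2.
Take π_1 proportional to 1; then unnormalized π = (1, 49/24, 49/48). Normalize by dividing by the sum 65/16:
  π = (16/65, 98/195, 49/195).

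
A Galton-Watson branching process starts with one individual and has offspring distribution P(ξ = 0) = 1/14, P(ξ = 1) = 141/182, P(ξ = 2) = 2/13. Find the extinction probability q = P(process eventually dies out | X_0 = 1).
q = 13/28

The pgf is f(s) = 1/14 + 141/182·s + 2/13·s². The extinction probability q is the smallest fixed point of f in [0, 1]. Setting s = f(s):
  2/13·s² + (141/182 − 1)·s + 1/14 = 0
  2/13·s² − (1/14 + 2/13)·s + 1/14 = 0
which factors as (s − 1)·(2/13·s − 1/14) = 0, giving roots s = 1 and s = (1/14)/(2/13) = 13/28.
Mean offspring μ = 141/182 + 2·2/13 = 197/182 > 1 (supercritical), so q < 1. The extinction probability is the smaller root: q = (1/14)/(2/13) = 13/28.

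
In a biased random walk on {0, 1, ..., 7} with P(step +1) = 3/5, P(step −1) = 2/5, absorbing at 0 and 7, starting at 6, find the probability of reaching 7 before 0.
P(hit 7 before 0) = (1 − (2/3)^6) / (1 − (2/3)^7) = 1995/2059

Let u_k denote P(reach 7 before 0 | start at k). Boundary: u_0 = 0, u_7 = 1. Recurrence: u_k = 3/5·u_{k+1} + 2/5·u_{k-1} for 1 ≤ k ≤ 6. Try u_k = A + B·r^k with r = q/p = (2/5)/(3/5) = 2/3. Substitution satisfies the recurrence; boundary conditions give:
  u_k = (1 − r^k) / (1 − r^N) = (1 − (2/3)^6) / (1 − (2/3)^7) = 1995/2059.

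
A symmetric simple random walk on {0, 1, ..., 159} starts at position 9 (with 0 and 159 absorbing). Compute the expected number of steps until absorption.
E[τ | X_0 = 9] = 1350

Let v_k = E[τ | X_0 = k]. Boundary: v_0 = v_159 = 0. Recurrence: v_k = 1 + (v_{k-1} + v_{k+1})/2 for 1 ≤ k ≤ 158. The particular solution to v_k − (v_{k-1} + v_{k+1})/2 = 1 is v_k = −k^2. Adding homogeneous solution A + B k and matching boundaries gives v_k = k (159 − k). Substituting k = 9: v_9 = 9 · 150 = 1350.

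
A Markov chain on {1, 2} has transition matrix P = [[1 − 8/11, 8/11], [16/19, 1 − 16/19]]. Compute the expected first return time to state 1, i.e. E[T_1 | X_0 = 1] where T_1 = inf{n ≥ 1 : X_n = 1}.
E[T_1 | X_0 = 1] = 1/π_1 = 41/22

For an irreducible recurrent Markov chain with stationary distribution π, E[T_i | X_0 = i] = 1/π_i (Kac's formula). Here π_1 = (16/19)/(8/11 + 16/19) = (16/19)/(328/209) = 22/41, so E[T_1 | X_0 = 1] = 1/π_1 = (8/11 + 16/19)/(16/19) = (328/209)/(16/19) = 41/22.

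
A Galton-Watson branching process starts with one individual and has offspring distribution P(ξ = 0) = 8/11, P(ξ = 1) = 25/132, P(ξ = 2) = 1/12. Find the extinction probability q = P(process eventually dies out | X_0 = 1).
q = 1

Mean offspring μ = 0·8/11 + 1·25/132 + 2·1/12 = 47/132 ≤ 1. For μ ≤ 1 with offspring not concentrated at 1, the Galton-Watson process goes extinct almost surely, so q = 1.
(Algebraic check: The pgf is f(s) = 8/11 + 25/132·s + 1/12·s². The extinction probability q is the smallest fixed point of f in [0, 1]. Setting s = f(s):
  1/12·s² + (25/132 − 1)·s + 8/11 = 0
  1/12·s² − (8/11 + 1/12)·s + 8/11 = 0
which factors as (s − 1)·(1/12·s − 8/11) = 0, giving roots s = 1 and s = (8/11)/(1/12) = 96/11. Since 96/11 ≥ 1, the smallest root in [0, 1] is s = 1.)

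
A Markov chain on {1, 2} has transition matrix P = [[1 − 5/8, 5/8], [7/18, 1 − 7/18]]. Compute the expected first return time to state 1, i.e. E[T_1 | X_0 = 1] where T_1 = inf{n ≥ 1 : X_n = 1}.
E[T_1 | X_0 = 1] = 1/π_1 = 73/28

For an irreducible recurrent Markov chain with stationary distribution π, E[T_i | X_0 = i] = 1/π_i (Kac's formula). Here π_1 = (7/18)/(5/8 + 7/18) = (7/18)/(73/72) = 28/73, so E[T_1 | X_0 = 1] = 1/π_1 = (5/8 + 7/18)/(7/18) = (73/72)/(7/18) = 73/28.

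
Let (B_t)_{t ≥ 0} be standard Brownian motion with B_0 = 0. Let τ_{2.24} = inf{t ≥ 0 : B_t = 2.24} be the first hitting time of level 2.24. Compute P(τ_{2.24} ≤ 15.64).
P(τ_{2.24} ≤ 15.64) = 2(1 − Φ(2.24/√15.64)) = 2(1 − Φ(0.5664)) ≈ 0.5711

By the reflection principle for standard BM, P(τ_b ≤ t) = 2 · P(B_t ≥ b). Since B_t ~ N(0, t), P(B_t ≥ 2.24) = 1 − Φ(2.24/√t) = 1 − Φ(2.24/√15.64) = 1 − Φ(0.5664) ≈ 0.28556. Doubling: P(τ_{2.24} ≤ 15.64) ≈ 2 · 0.28556 = 0.57112 ≈ 0.5711.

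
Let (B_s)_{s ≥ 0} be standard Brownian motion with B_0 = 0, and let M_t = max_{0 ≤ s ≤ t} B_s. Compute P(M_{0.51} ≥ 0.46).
P(M_{0.51} ≥ 0.46) = 2·P(B_{0.51} ≥ 0.46) = 2(1 − Φ(0.46/√0.51)) ≈ 0.5195

By the reflection principle for Brownian motion, P(M_t ≥ a) = 2 · P(B_t ≥ a) for a ≥ 0. Since B_t ~ N(0, t), P(B_t ≥ 0.46) = 1 − Φ(0.46/√t) = 1 − Φ(0.46/√0.51) = 1 − Φ(0.6441). So
  P(M_{0.51} ≥ 0.46) = 2(1 − Φ(0.6441)) ≈ 0.5195.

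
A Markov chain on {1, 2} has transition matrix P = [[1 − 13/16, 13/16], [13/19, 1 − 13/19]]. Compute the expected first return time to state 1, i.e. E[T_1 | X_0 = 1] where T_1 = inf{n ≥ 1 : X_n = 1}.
E[T_1 | X_0 = 1] = 1/π_1 = 35/16

For an irreducible recurrent Markov chain with stationary distribution π, E[T_i | X_0 = i] = 1/π_i (Kac's formula). Here π_1 = (13/19)/(13/16 + 13/19) = (13/19)/(455/304) = 16/35, so E[T_1 | X_0 = 1] = 1/π_1 = (13/16 + 13/19)/(13/19) = (455/304)/(13/19) = 35/16.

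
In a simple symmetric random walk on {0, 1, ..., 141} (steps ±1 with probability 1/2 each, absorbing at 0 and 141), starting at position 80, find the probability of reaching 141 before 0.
P(hit 141 before 0) = 80/141

Let u_k = P(hit 141 before 0 | start at k). Then u_0 = 0, u_141 = 1, and u_k = u_{k-1}/2 + u_{k+1}/2 for 1 ≤ k ≤ 140. This harmonic recurrence is solved by u_k = k/141, giving u_80 = 80/141.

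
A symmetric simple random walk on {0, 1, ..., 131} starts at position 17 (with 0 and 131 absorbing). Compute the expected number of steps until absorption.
E[τ | X_0 = 17] = 1938

Let v_k = E[τ | X_0 = k]. Boundary: v_0 = v_131 = 0. Recurrence: v_k = 1 + (v_{k-1} + v_{k+1})/2 for 1 ≤ k ≤ 130. The particular solution to v_k − (v_{k-1} + v_{k+1})/2 = 1 is v_k = −k^2. Adding homogeneous solution A + B k and matching boundaries gives v_k = k (131 − k). Substituting k = 17: v_17 = 17 · 114 = 1938.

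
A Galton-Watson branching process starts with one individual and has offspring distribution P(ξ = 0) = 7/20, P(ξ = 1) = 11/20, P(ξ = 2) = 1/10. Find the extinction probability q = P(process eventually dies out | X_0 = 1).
q = 1

Mean offspring μ = 0·7/20 + 1·11/20 + 2·1/10 = 3/4 ≤ 1. For μ ≤ 1 with offspring not concentrated at 1, the Galton-Watson process goes extinct almost surely, so q = 1.
(Algebraic check: The pgf is f(s) = 7/20 + 11/20·s + 1/10·s². The extinction probability q is the smallest fixed point of f in [0, 1]. Setting s = f(s):
  1/10·s² + (11/20 − 1)·s + 7/20 = 0
  1/10·s² − (7/20 + 1/10)·s + 7/20 = 0
which factors as (s − 1)·(1/10·s − 7/20) = 0, giving roots s = 1 and s = (7/20)/(1/10) = 7/2. Since 7/2 ≥ 1, the smallest root in [0, 1] is s = 1.)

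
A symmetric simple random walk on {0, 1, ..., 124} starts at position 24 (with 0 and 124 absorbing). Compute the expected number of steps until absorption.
E[τ | X_0 = 24] = 2400

Let v_k = E[τ | X_0 = k]. Boundary: v_0 = v_124 = 0. Recurrence: v_k = 1 + (v_{k-1} + v_{k+1})/2 for 1 ≤ k ≤ 123. The particular solution to v_k − (v_{k-1} + v_{k+1})/2 = 1 is v_k = −k^2. Adding homogeneous solution A + B k and matching boundaries gives v_k = k (124 − k). Substituting k = 24: v_24 = 24 · 100 = 2400.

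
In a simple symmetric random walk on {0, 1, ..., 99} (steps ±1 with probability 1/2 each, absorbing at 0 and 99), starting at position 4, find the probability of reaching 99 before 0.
P(hit 99 before 0) = 4/99

Let u_k = P(hit 99 before 0 | start at k). Then u_0 = 0, u_99 = 1, and u_k = u_{k-1}/2 + u_{k+1}/2 for 1 ≤ k ≤ 98. This harmonic recurrence is solved by u_k = k/99, giving u_4 = 4/99.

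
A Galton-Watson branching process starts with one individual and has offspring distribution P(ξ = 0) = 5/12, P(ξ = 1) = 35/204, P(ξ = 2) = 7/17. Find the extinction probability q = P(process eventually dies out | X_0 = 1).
q = 1

Mean offspring μ = 0·5/12 + 1·35/204 + 2·7/17 = 203/204 ≤ 1. For μ ≤ 1 with offspring not concentrated at 1, the Galton-Watson process goes extinct almost surely, so q = 1.
(Algebraic check: The pgf is f(s) = 5/12 + 35/204·s + 7/17·s². The extinction probability q is the smallest fixed point of f in [0, 1]. Setting s = f(s):
  7/17·s² + (35/204 − 1)·s + 5/12 = 0
  7/17·s² − (5/12 + 7/17)·s + 5/12 = 0
which factors as (s − 1)·(7/17·s − 5/12) = 0, giving roots s = 1 and s = (5/12)/(7/17) = 85/84. Since 85/84 ≥ 1, the smallest root in [0, 1] is s = 1.)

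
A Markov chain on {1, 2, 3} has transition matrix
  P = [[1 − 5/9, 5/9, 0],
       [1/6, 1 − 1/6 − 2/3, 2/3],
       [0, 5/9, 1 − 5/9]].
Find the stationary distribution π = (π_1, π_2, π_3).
π = (3/25, 2/5, 12/25)

This is a birth-death chain on three states, which satisfies detailed balance: π_1 · P_{12} = π_2 · P_{21} and π_2 · P_{23} = π_3 · P_{32}.
From π_1 · 5/9 = π_2 · 1/6: π_2/π_1 = (5/9)/(1/6) = 10/3.
From π_2 · 2/3 = π_3 · 5/9: π_3/π_2 = (2/3)/(5/9) = 6/5.
Take π_1 proportional to 1; then unnormalized π = (1, 10/3, 4). Normalize by dividing by the sum 25/3:
  π = (3/25, 2/5, 12/25).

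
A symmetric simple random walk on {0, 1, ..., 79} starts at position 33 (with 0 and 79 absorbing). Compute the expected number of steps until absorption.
E[τ | X_0 = 33] = 1518

Let v_k = E[τ | X_0 = k]. Boundary: v_0 = v_79 = 0. Recurrence: v_k = 1 + (v_{k-1} + v_{k+1})/2 for 1 ≤ k ≤ 78. The particular solution to v_k − (v_{k-1} + v_{k+1})/2 = 1 is v_k = −k^2. Adding homogeneous solution A + B k and matching boundaries gives v_k = k (79 − k). Substituting k = 33: v_33 = 33 · 46 = 1518.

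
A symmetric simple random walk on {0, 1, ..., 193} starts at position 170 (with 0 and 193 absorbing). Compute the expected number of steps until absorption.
E[τ | X_0 = 170] = 3910

Let v_k = E[τ | X_0 = k]. Boundary: v_0 = v_193 = 0. Recurrence: v_k = 1 + (v_{k-1} + v_{k+1})/2 for 1 ≤ k ≤ 192. The particular solution to v_k − (v_{k-1} + v_{k+1})/2 = 1 is v_k = −k^2. Adding homogeneous solution A + B k and matching boundaries gives v_k = k (193 − k). Substituting k = 170: v_170 = 170 · 23 = 3910.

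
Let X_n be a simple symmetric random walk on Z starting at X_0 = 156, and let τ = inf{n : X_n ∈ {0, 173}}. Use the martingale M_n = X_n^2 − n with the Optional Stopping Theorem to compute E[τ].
E[τ] = 2652

M_n = X_n^2 − n is a martingale (since E[X_{n+1}^2 | F_n] = X_n^2 + 1). By OST (τ has finite mean in a bounded region), E[M_τ] = E[M_0] = X_0^2 − 0 = 156^2 = 24336. Also E[M_τ] = E[X_τ^2] − E[τ]. The walk exits at 0 or 173, with P(hit 173 first) = 156/173, so E[X_τ^2] = 173^2 · 156/173 + 0 = 26988. Thus E[τ] = E[X_τ^2] − E[M_τ] = 26988 − 24336 = 2652 = 156(173 − 156) = 2652.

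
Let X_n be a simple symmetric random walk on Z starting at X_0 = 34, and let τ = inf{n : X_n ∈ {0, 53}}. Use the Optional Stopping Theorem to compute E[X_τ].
E[X_τ] = 34

X_n is a martingale and τ is a bounded-mean stopping time (indeed τ is finite a.s. with bounded expectation since the walk is in a bounded region). By the OST, E[X_τ] = E[X_0] = 34. Equivalently: E[X_τ] = 53 · P(hit 53 first) + 0 · P(hit 0 first) = 53 · (34/53) = 34.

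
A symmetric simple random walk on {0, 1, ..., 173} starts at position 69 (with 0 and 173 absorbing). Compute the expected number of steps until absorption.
E[τ | X_0 = 69] = 7176

Let v_k = E[τ | X_0 = k]. Boundary: v_0 = v_173 = 0. Recurrence: v_k = 1 + (v_{k-1} + v_{k+1})/2 for 1 ≤ k ≤ 172. The particular solution to v_k − (v_{k-1} + v_{k+1})/2 = 1 is v_k = −k^2. Adding homogeneous solution A + B k and matching boundaries gives v_k = k (173 − k). Substituting k = 69: v_69 = 69 · 104 = 7176.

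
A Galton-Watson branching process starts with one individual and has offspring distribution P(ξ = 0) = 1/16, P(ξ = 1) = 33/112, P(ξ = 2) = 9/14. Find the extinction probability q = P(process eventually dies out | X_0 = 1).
q = 7/72

The pgf is f(s) = 1/16 + 33/112·s + 9/14·s². The extinction probability q is the smallest fixed point of f in [0, 1]. Setting s = f(s):
  9/14·s² + (33/112 − 1)·s + 1/16 = 0
  9/14·s² − (1/16 + 9/14)·s + 1/16 = 0
which factors as (s − 1)·(9/14·s − 1/16) = 0, giving roots s = 1 and s = (1/16)/(9/14) = 7/72.
Mean offspring μ = 33/112 + 2·9/14 = 177/112 > 1 (supercritical), so q < 1. The extinction probability is the smaller root: q = (1/16)/(9/14) = 7/72.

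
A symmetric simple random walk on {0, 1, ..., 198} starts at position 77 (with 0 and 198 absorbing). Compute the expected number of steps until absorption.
E[τ | X_0 = 77] = 9317

Let v_k = E[τ | X_0 = k]. Boundary: v_0 = v_198 = 0. Recurrence: v_k = 1 + (v_{k-1} + v_{k+1})/2 for 1 ≤ k ≤ 197. The particular solution to v_k − (v_{k-1} + v_{k+1})/2 = 1 is v_k = −k^2. Adding homogeneous solution A + B k and matching boundaries gives v_k = k (198 − k). Substituting k = 77: v_77 = 77 · 121 = 9317.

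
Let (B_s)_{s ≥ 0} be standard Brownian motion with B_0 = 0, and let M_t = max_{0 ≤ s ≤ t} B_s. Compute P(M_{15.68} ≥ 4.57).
P(M_{15.68} ≥ 4.57) = 2·P(B_{15.68} ≥ 4.57) = 2(1 − Φ(4.57/√15.68)) ≈ 0.2485

By the reflection principle for Brownian motion, P(M_t ≥ a) = 2 · P(B_t ≥ a) for a ≥ 0. Since B_t ~ N(0, t), P(B_t ≥ 4.57) = 1 − Φ(4.57/√t) = 1 − Φ(4.57/√15.68) = 1 − Φ(1.1541). So
  P(M_{15.68} ≥ 4.57) = 2(1 − Φ(1.1541)) ≈ 0.2485.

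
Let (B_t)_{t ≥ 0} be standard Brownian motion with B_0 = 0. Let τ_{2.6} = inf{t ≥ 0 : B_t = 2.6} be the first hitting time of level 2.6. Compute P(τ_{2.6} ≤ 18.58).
P(τ_{2.6} ≤ 18.58) = 2(1 − Φ(2.6/√18.58)) = 2(1 − Φ(0.6032)) ≈ 0.5464

By the reflection principle for standard BM, P(τ_b ≤ t) = 2 · P(B_t ≥ b). Since B_t ~ N(0, t), P(B_t ≥ 2.6) = 1 − Φ(2.6/√t) = 1 − Φ(2.6/√18.58) = 1 − Φ(0.6032) ≈ 0.27319. Doubling: P(τ_{2.6} ≤ 18.58) ≈ 2 · 0.27319 = 0.54638 ≈ 0.5464.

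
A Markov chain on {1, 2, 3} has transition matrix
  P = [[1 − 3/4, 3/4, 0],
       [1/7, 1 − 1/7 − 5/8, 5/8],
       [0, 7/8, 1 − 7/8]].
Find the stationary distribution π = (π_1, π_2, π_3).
π = (1/10, 21/40, 3/8)

This is a birth-death chain on three states, which satisfies detailed balance: π_1 · P_{12} = π_2 · P_{21} and π_2 · P_{23} = π_3 · P_{32}.
From π_1 · 3/4 = π_2 · 1/7: π_2/π_1 = (3/4)/(1/7) = 21/4.
From π_2 · 5/8 = π_3 · 7/8: π_3/π_2 = (5/8)/(7/8) = 5/7.
Take π_1 proportional to 1; then unnormalized π = (1, 21/4, 15/4). Normalize by dividing by the sum 10:
  π = (1/10, 21/40, 3/8).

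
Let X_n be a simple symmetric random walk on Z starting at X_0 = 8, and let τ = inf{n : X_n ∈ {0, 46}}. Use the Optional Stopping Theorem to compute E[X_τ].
E[X_τ] = 8

X_n is a martingale and τ is a bounded-mean stopping time (indeed τ is finite a.s. with bounded expectation since the walk is in a bounded region). By the OST, E[X_τ] = E[X_0] = 8. Equivalently: E[X_τ] = 46 · P(hit 46 first) + 0 · P(hit 0 first) = 46 · (8/46) = 8.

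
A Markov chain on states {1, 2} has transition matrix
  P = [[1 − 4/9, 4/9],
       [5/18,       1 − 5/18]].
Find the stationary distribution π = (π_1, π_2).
π_1 = 5/13, π_2 = 8/13

Solve πP = π with π_1 + π_2 = 1. From πP = π: π_1 · (1 − 4/9) + π_2 · 5/18 = π_1 ⇒ π_2 · 5/18 = π_1 · 4/9 ⇒ π_2/π_1 = (4/9)/(5/18) = 8/5. Together with π_1 + π_2 = 1:
  π_1 = (5/18)/(4/9 + 5/18) = (5/18)/(13/18) = 5/13,
  π_2 = (4/9)/(4/9 + 5/18) = (4/9)/(13/18) = 8/13.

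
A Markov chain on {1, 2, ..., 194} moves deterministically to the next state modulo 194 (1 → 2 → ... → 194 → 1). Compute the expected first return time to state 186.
E[T_186 | X_0 = 186] = 194

The chain cycles deterministically, so starting at state 186 it returns in exactly 194 steps. Equivalently, the stationary distribution is uniform π_j = 1/194 for every state j, so by Kac's formula E[T_186] = 1/π_186 = 194.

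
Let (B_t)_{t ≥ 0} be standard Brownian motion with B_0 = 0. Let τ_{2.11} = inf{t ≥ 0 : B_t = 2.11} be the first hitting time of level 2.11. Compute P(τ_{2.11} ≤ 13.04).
P(τ_{2.11} ≤ 13.04) = 2(1 − Φ(2.11/√13.04)) = 2(1 − Φ(0.5843)) ≈ 0.5590

By the reflection principle for standard BM, P(τ_b ≤ t) = 2 · P(B_t ≥ b). Since B_t ~ N(0, t), P(B_t ≥ 2.11) = 1 − Φ(2.11/√t) = 1 − Φ(2.11/√13.04) = 1 − Φ(0.5843) ≈ 0.27951. Doubling: P(τ_{2.11} ≤ 13.04) ≈ 2 · 0.27951 = 0.55902 ≈ 0.5590.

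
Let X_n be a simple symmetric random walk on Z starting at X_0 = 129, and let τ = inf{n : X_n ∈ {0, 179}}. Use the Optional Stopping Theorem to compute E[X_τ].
E[X_τ] = 129

X_n is a martingale and τ is a bounded-mean stopping time (indeed τ is finite a.s. with bounded expectation since the walk is in a bounded region). By the OST, E[X_τ] = E[X_0] = 129. Equivalently: E[X_τ] = 179 · P(hit 179 first) + 0 · P(hit 0 first) = 179 · (129/179) = 129.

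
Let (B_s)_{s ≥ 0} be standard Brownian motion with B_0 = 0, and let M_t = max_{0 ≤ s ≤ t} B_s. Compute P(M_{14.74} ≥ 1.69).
P(M_{14.74} ≥ 1.69) = 2·P(B_{14.74} ≥ 1.69) = 2(1 − Φ(1.69/√14.74)) ≈ 0.6598

By the reflection principle for Brownian motion, P(M_t ≥ a) = 2 · P(B_t ≥ a) for a ≥ 0. Since B_t ~ N(0, t), P(B_t ≥ 1.69) = 1 − Φ(1.69/√t) = 1 − Φ(1.69/√14.74) = 1 − Φ(0.4402). So
  P(M_{14.74} ≥ 1.69) = 2(1 − Φ(0.4402)) ≈ 0.6598.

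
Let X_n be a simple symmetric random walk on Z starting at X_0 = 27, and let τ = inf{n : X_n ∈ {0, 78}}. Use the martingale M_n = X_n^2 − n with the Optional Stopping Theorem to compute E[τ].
E[τ] = 1377

M_n = X_n^2 − n is a martingale (since E[X_{n+1}^2 | F_n] = X_n^2 + 1). By OST (τ has finite mean in a bounded region), E[M_τ] = E[M_0] = X_0^2 − 0 = 27^2 = 729. Also E[M_τ] = E[X_τ^2] − E[τ]. The walk exits at 0 or 78, with P(hit 78 first) = 27/78, so E[X_τ^2] = 78^2 · 27/78 + 0 = 2106. Thus E[τ] = E[X_τ^2] − E[M_τ] = 2106 − 729 = 1377 = 27(78 − 27) = 1377.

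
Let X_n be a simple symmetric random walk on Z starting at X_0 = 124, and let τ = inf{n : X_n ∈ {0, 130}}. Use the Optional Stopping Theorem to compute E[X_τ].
E[X_τ] = 124

X_n is a martingale and τ is a bounded-mean stopping time (indeed τ is finite a.s. with bounded expectation since the walk is in a bounded region). By the OST, E[X_τ] = E[X_0] = 124. Equivalently: E[X_τ] = 130 · P(hit 130 first) + 0 · P(hit 0 first) = 130 · (124/130) = 124.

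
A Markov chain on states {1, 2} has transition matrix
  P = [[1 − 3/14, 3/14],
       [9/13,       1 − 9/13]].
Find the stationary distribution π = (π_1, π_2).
π_1 = 42/55, π_2 = 13/55

Solve πP = π with π_1 + π_2 = 1. From πP = π: π_1 · (1 − 3/14) + π_2 · 9/13 = π_1 ⇒ π_2 · 9/13 = π_1 · 3/14 ⇒ π_2/π_1 = (3/14)/(9/13) = 13/42. Together with π_1 + π_2 = 1:
  π_1 = (9/13)/(3/14 + 9/13) = (9/13)/(165/182) = 42/55,
  π_2 = (3/14)/(3/14 + 9/13) = (3/14)/(165/182) = 13/55.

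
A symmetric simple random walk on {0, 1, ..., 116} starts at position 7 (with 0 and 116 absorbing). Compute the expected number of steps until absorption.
E[τ | X_0 = 7] = 763

Let v_k = E[τ | X_0 = k]. Boundary: v_0 = v_116 = 0. Recurrence: v_k = 1 + (v_{k-1} + v_{k+1})/2 for 1 ≤ k ≤ 115. The particular solution to v_k − (v_{k-1} + v_{k+1})/2 = 1 is v_k = −k^2. Adding homogeneous solution A + B k and matching boundaries gives v_k = k (116 − k). Substituting k = 7: v_7 = 7 · 109 = 763.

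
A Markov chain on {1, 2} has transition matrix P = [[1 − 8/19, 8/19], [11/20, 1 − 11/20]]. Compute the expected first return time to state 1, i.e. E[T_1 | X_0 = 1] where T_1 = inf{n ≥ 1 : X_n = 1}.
E[T_1 | X_0 = 1] = 1/π_1 = 369/209

For an irreducible recurrent Markov chain with stationary distribution π, E[T_i | X_0 = i] = 1/π_i (Kac's formula). Here π_1 = (11/20)/(8/19 + 11/20) = (11/20)/(369/380) = 209/369, so E[T_1 | X_0 = 1] = 1/π_1 = (8/19 + 11/20)/(11/20) = (369/380)/(11/20) = 369/209.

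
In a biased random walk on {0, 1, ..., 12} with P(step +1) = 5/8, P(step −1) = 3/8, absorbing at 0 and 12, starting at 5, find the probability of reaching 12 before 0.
P(hit 12 before 0) = (1 − (3/5)^5) / (1 − (3/5)^12) = 112578125/121804592

Let u_k denote P(reach 12 before 0 | start at k). Boundary: u_0 = 0, u_12 = 1. Recurrence: u_k = 5/8·u_{k+1} + 3/8·u_{k-1} for 1 ≤ k ≤ 11. Try u_k = A + B·r^k with r = q/p = (3/8)/(5/8) = 3/5. Substitution satisfies the recurrence; boundary conditions give:
  u_k = (1 − r^k) / (1 − r^N) = (1 − (3/5)^5) / (1 − (3/5)^12) = 112578125/121804592.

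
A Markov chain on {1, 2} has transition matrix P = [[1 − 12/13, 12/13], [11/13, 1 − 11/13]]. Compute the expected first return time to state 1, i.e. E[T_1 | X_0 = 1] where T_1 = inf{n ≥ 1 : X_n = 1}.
E[T_1 | X_0 = 1] = 1/π_1 = 23/11

For an irreducible recurrent Markov chain with stationary distribution π, E[T_i | X_0 = i] = 1/π_i (Kac's formula). Here π_1 = (11/13)/(12/13 + 11/13) = (11/13)/(23/13) = 11/23, so E[T_1 | X_0 = 1] = 1/π_1 = (12/13 + 11/13)/(11/13) = (23/13)/(11/13) = 23/11.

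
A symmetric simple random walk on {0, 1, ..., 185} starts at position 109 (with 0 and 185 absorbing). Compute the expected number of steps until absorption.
E[τ | X_0 = 109] = 8284

Let v_k = E[τ | X_0 = k]. Boundary: v_0 = v_185 = 0. Recurrence: v_k = 1 + (v_{k-1} + v_{k+1})/2 for 1 ≤ k ≤ 184. The particular solution to v_k − (v_{k-1} + v_{k+1})/2 = 1 is v_k = −k^2. Adding homogeneous solution A + B k and matching boundaries gives v_k = k (185 − k). Substituting k = 109: v_109 = 109 · 76 = 8284.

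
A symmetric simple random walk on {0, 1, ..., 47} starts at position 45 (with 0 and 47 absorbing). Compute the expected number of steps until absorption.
E[τ | X_0 = 45] = 90

Let v_k = E[τ | X_0 = k]. Boundary: v_0 = v_47 = 0. Recurrence: v_k = 1 + (v_{k-1} + v_{k+1})/2 for 1 ≤ k ≤ 46. The particular solution to v_k − (v_{k-1} + v_{k+1})/2 = 1 is v_k = −k^2. Adding homogeneous solution A + B k and matching boundaries gives v_k = k (47 − k). Substituting k = 45: v_45 = 45 · 2 = 90.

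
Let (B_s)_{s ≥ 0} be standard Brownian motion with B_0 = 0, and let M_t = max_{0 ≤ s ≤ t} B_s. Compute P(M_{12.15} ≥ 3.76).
P(M_{12.15} ≥ 3.76) = 2·P(B_{12.15} ≥ 3.76) = 2(1 − Φ(3.76/√12.15)) ≈ 0.2807

By the reflection principle for Brownian motion, P(M_t ≥ a) = 2 · P(B_t ≥ a) for a ≥ 0. Since B_t ~ N(0, t), P(B_t ≥ 3.76) = 1 − Φ(3.76/√t) = 1 − Φ(3.76/√12.15) = 1 − Φ(1.0787). So
  P(M_{12.15} ≥ 3.76) = 2(1 − Φ(1.0787)) ≈ 0.2807.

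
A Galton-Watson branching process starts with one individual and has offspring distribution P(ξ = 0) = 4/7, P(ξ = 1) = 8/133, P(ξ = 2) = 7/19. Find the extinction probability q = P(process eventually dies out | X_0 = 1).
q = 1

Mean offspring μ = 0·4/7 + 1·8/133 + 2·7/19 = 106/133 ≤ 1. For μ ≤ 1 with offspring not concentrated at 1, the Galton-Watson process goes extinct almost surely, so q = 1.
(Algebraic check: The pgf is f(s) = 4/7 + 8/133·s + 7/19·s². The extinction probability q is the smallest fixed point of f in [0, 1]. Setting s = f(s):
  7/19·s² + (8/133 − 1)·s + 4/7 = 0
  7/19·s² − (4/7 + 7/19)·s + 4/7 = 0
which factors as (s − 1)·(7/19·s − 4/7) = 0, giving roots s = 1 and s = (4/7)/(7/19) = 76/49. Since 76/49 ≥ 1, the smallest root in [0, 1] is s = 1.)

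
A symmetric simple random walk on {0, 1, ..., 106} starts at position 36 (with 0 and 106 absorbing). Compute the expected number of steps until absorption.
E[τ | X_0 = 36] = 2520

Let v_k = E[τ | X_0 = k]. Boundary: v_0 = v_106 = 0. Recurrence: v_k = 1 + (v_{k-1} + v_{k+1})/2 for 1 ≤ k ≤ 105. The particular solution to v_k − (v_{k-1} + v_{k+1})/2 = 1 is v_k = −k^2. Adding homogeneous solution A + B k and matching boundaries gives v_k = k (106 − k). Substituting k = 36: v_36 = 36 · 70 = 2520.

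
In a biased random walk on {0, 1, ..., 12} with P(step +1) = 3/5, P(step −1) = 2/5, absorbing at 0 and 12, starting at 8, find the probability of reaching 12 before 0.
P(hit 12 before 0) = (1 − (2/3)^8) / (1 − (2/3)^12) = 7857/8113

Let u_k denote P(reach 12 before 0 | start at k). Boundary: u_0 = 0, u_12 = 1. Recurrence: u_k = 3/5·u_{k+1} + 2/5·u_{k-1} for 1 ≤ k ≤ 11. Try u_k = A + B·r^k with r = q/p = (2/5)/(3/5) = 2/3. Substitution satisfies the recurrence; boundary conditions give:
  u_k = (1 − r^k) / (1 − r^N) = (1 − (2/3)^8) / (1 − (2/3)^12) = 7857/8113.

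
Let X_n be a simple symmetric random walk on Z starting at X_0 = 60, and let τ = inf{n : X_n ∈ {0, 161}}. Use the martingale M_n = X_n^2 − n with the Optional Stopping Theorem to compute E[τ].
E[τ] = 6060

M_n = X_n^2 − n is a martingale (since E[X_{n+1}^2 | F_n] = X_n^2 + 1). By OST (τ has finite mean in a bounded region), E[M_τ] = E[M_0] = X_0^2 − 0 = 60^2 = 3600. Also E[M_τ] = E[X_τ^2] − E[τ]. The walk exits at 0 or 161, with P(hit 161 first) = 60/161, so E[X_τ^2] = 161^2 · 60/161 + 0 = 9660. Thus E[τ] = E[X_τ^2] − E[M_τ] = 9660 − 3600 = 6060 = 60(161 − 60) = 6060.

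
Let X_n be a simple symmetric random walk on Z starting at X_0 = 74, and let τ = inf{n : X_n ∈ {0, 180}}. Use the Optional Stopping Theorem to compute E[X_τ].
E[X_τ] = 74

X_n is a martingale and τ is a bounded-mean stopping time (indeed τ is finite a.s. with bounded expectation since the walk is in a bounded region). By the OST, E[X_τ] = E[X_0] = 74. Equivalently: E[X_τ] = 180 · P(hit 180 first) + 0 · P(hit 0 first) = 180 · (74/180) = 74.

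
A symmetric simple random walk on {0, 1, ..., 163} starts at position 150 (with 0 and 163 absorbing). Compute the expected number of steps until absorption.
E[τ | X_0 = 150] = 1950

Let v_k = E[τ | X_0 = k]. Boundary: v_0 = v_163 = 0. Recurrence: v_k = 1 + (v_{k-1} + v_{k+1})/2 for 1 ≤ k ≤ 162. The particular solution to v_k − (v_{k-1} + v_{k+1})/2 = 1 is v_k = −k^2. Adding homogeneous solution A + B k and matching boundaries gives v_k = k (163 − k). Substituting k = 150: v_150 = 150 · 13 = 1950.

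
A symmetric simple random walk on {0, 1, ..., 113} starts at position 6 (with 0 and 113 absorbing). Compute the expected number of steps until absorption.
E[τ | X_0 = 6] = 642

Let v_k = E[τ | X_0 = k]. Boundary: v_0 = v_113 = 0. Recurrence: v_k = 1 + (v_{k-1} + v_{k+1})/2 for 1 ≤ k ≤ 112. The particular solution to v_k − (v_{k-1} + v_{k+1})/2 = 1 is v_k = −k^2. Adding homogeneous solution A + B k and matching boundaries gives v_k = k (113 − k). Substituting k = 6: v_6 = 6 · 107 = 642.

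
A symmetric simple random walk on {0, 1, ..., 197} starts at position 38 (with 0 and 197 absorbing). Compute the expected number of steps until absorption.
E[τ | X_0 = 38] = 6042

Let v_k = E[τ | X_0 = k]. Boundary: v_0 = v_197 = 0. Recurrence: v_k = 1 + (v_{k-1} + v_{k+1})/2 for 1 ≤ k ≤ 196. The particular solution to v_k − (v_{k-1} + v_{k+1})/2 = 1 is v_k = −k^2. Adding homogeneous solution A + B k and matching boundaries gives v_k = k (197 − k). Substituting k = 38: v_38 = 38 · 159 = 6042.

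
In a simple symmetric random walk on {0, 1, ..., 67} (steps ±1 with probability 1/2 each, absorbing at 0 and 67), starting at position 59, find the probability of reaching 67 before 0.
P(hit 67 before 0) = 59/67

Let u_k = P(hit 67 before 0 | start at k). Then u_0 = 0, u_67 = 1, and u_k = u_{k-1}/2 + u_{k+1}/2 for 1 ≤ k ≤ 66. This harmonic recurrence is solved by u_k = k/67, giving u_59 = 59/67.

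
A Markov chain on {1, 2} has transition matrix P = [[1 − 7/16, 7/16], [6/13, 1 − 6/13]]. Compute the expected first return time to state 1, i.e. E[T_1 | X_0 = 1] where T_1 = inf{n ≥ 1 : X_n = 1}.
E[T_1 | X_0 = 1] = 1/π_1 = 187/96

For an irreducible recurrent Markov chain with stationary distribution π, E[T_i | X_0 = i] = 1/π_i (Kac's formula). Here π_1 = (6/13)/(7/16 + 6/13) = (6/13)/(187/208) = 96/187, so E[T_1 | X_0 = 1] = 1/π_1 = (7/16 + 6/13)/(6/13) = (187/208)/(6/13) = 187/96.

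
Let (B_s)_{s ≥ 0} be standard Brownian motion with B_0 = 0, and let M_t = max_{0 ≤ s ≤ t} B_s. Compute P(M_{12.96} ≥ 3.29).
P(M_{12.96} ≥ 3.29) = 2·P(B_{12.96} ≥ 3.29) = 2(1 − Φ(3.29/√12.96)) ≈ 0.3608

By the reflection principle for Brownian motion, P(M_t ≥ a) = 2 · P(B_t ≥ a) for a ≥ 0. Since B_t ~ N(0, t), P(B_t ≥ 3.29) = 1 − Φ(3.29/√t) = 1 − Φ(3.29/√12.96) = 1 − Φ(0.9139). So
  P(M_{12.96} ≥ 3.29) = 2(1 − Φ(0.9139)) ≈ 0.3608.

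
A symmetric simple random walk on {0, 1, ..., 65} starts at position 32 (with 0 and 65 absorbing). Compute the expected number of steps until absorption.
E[τ | X_0 = 32] = 1056

Let v_k = E[τ | X_0 = k]. Boundary: v_0 = v_65 = 0. Recurrence: v_k = 1 + (v_{k-1} + v_{k+1})/2 for 1 ≤ k ≤ 64. The particular solution to v_k − (v_{k-1} + v_{k+1})/2 = 1 is v_k = −k^2. Adding homogeneous solution A + B k and matching boundaries gives v_k = k (65 − k). Substituting k = 32: v_32 = 32 · 33 = 1056.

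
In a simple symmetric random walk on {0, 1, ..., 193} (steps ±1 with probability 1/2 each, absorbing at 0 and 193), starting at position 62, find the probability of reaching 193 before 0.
P(hit 193 before 0) = 62/193

Let u_k = P(hit 193 before 0 | start at k). Then u_0 = 0, u_193 = 1, and u_k = u_{k-1}/2 + u_{k+1}/2 for 1 ≤ k ≤ 192. This harmonic recurrence is solved by u_k = k/193, giving u_62 = 62/193.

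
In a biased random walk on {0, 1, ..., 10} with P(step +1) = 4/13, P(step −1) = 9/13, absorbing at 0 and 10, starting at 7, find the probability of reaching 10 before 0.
P(hit 10 before 0) = (1 − (9/4)^7) / (1 − (9/4)^10) = 61012288/697147165

Let u_k denote P(reach 10 before 0 | start at k). Boundary: u_0 = 0, u_10 = 1. Recurrence: u_k = 4/13·u_{k+1} + 9/13·u_{k-1} for 1 ≤ k ≤ 9. Try u_k = A + B·r^k with r = q/p = (9/13)/(4/13) = 9/4. Substitution satisfies the recurrence; boundary conditions give:
  u_k = (1 − r^k) / (1 − r^N) = (1 − (9/4)^7) / (1 − (9/4)^10) = 61012288/697147165.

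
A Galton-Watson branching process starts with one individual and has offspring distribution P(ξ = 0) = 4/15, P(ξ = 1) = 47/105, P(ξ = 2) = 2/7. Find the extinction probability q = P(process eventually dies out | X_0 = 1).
q = 14/15

The pgf is f(s) = 4/15 + 47/105·s + 2/7·s². The extinction probability q is the smallest fixed point of f in [0, 1]. Setting s = f(s):
  2/7·s² + (47/105 − 1)·s + 4/15 = 0
  2/7·s² − (4/15 + 2/7)·s + 4/15 = 0
which factors as (s − 1)·(2/7·s − 4/15) = 0, giving roots s = 1 and s = (4/15)/(2/7) = 14/15.
Mean offspring μ = 47/105 + 2·2/7 = 107/105 > 1 (supercritical), so q < 1. The extinction probability is the smaller root: q = (4/15)/(2/7) = 14/15.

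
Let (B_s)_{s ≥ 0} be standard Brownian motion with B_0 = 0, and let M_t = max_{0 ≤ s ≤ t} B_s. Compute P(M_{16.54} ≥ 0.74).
P(M_{16.54} ≥ 0.74) = 2·P(B_{16.54} ≥ 0.74) = 2(1 − Φ(0.74/√16.54)) ≈ 0.8556

By the reflection principle for Brownian motion, P(M_t ≥ a) = 2 · P(B_t ≥ a) for a ≥ 0. Since B_t ~ N(0, t), P(B_t ≥ 0.74) = 1 − Φ(0.74/√t) = 1 − Φ(0.74/√16.54) = 1 − Φ(0.1820). So
  P(M_{16.54} ≥ 0.74) = 2(1 − Φ(0.1820)) ≈ 0.8556.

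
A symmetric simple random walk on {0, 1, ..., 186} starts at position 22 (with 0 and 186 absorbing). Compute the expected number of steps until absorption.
E[τ | X_0 = 22] = 3608

Let v_k = E[τ | X_0 = k]. Boundary: v_0 = v_186 = 0. Recurrence: v_k = 1 + (v_{k-1} + v_{k+1})/2 for 1 ≤ k ≤ 185. The particular solution to v_k − (v_{k-1} + v_{k+1})/2 = 1 is v_k = −k^2. Adding homogeneous solution A + B k and matching boundaries gives v_k = k (186 − k). Substituting k = 22: v_22 = 22 · 164 = 3608.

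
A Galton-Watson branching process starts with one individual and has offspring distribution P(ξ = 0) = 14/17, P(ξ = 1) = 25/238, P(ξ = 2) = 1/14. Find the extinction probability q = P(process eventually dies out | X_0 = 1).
q = 1

Mean offspring μ = 0·14/17 + 1·25/238 + 2·1/14 = 59/238 ≤ 1. For μ ≤ 1 with offspring not concentrated at 1, the Galton-Watson process goes extinct almost surely, so q = 1.
(Algebraic check: The pgf is f(s) = 14/17 + 25/238·s + 1/14·s². The extinction probability q is the smallest fixed point of f in [0, 1]. Setting s = f(s):
  1/14·s² + (25/238 − 1)·s + 14/17 = 0
  1/14·s² − (14/17 + 1/14)·s + 14/17 = 0
which factors as (s − 1)·(1/14·s − 14/17) = 0, giving roots s = 1 and s = (14/17)/(1/14) = 196/17. Since 196/17 ≥ 1, the smallest root in [0, 1] is s = 1.)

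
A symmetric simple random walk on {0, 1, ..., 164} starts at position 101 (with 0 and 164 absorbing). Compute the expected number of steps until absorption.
E[τ | X_0 = 101] = 6363

Let v_k = E[τ | X_0 = k]. Boundary: v_0 = v_164 = 0. Recurrence: v_k = 1 + (v_{k-1} + v_{k+1})/2 for 1 ≤ k ≤ 163. The particular solution to v_k − (v_{k-1} + v_{k+1})/2 = 1 is v_k = −k^2. Adding homogeneous solution A + B k and matching boundaries gives v_k = k (164 − k). Substituting k = 101: v_101 = 101 · 63 = 6363.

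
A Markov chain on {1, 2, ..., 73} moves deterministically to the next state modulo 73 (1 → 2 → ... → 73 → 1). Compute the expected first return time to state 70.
E[T_70 | X_0 = 70] = 73

The chain cycles deterministically, so starting at state 70 it returns in exactly 73 steps. Equivalently, the stationary distribution is uniform π_j = 1/73 for every state j, so by Kac's formula E[T_70] = 1/π_70 = 73.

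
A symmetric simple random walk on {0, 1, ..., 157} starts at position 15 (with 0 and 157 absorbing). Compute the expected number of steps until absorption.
E[τ | X_0 = 15] = 2130

Let v_k = E[τ | X_0 = k]. Boundary: v_0 = v_157 = 0. Recurrence: v_k = 1 + (v_{k-1} + v_{k+1})/2 for 1 ≤ k ≤ 156. The particular solution to v_k − (v_{k-1} + v_{k+1})/2 = 1 is v_k = −k^2. Adding homogeneous solution A + B k and matching boundaries gives v_k = k (157 − k). Substituting k = 15: v_15 = 15 · 142 = 2130.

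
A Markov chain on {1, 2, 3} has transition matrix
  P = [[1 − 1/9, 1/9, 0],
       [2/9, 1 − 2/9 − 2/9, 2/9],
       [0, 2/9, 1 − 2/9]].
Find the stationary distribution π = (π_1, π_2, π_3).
π = (1/2, 1/4, 1/4)

This is a birth-death chain on three states, which satisfies detailed balance: π_1 · P_{12} = π_2 · P_{21} and π_2 · P_{23} = π_3 · P_{32}.
From π_1 · 1/9 = π_2 · 2/9: π_2/π_1 = (1/9)/(2/9) = 1/2.
From π_2 · 2/9 = π_3 · 2/9: π_3/π_2 = (2/9)/(2/9) = 1.
Take π_1 proportional to 1; then unnormalized π = (1, 1/2, 1/2). Normalize by dividing by the sum 2:
  π = (1/2, 1/4, 1/4).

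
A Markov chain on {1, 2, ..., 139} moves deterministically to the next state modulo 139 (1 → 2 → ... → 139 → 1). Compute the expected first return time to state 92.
E[T_92 | X_0 = 92] = 139

The chain cycles deterministically, so starting at state 92 it returns in exactly 139 steps. Equivalently, the stationary distribution is uniform π_j = 1/139 for every state j, so by Kac's formula E[T_92] = 1/π_92 = 139.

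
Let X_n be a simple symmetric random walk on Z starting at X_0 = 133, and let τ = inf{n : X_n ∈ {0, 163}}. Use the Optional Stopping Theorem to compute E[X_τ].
E[X_τ] = 133

X_n is a martingale and τ is a bounded-mean stopping time (indeed τ is finite a.s. with bounded expectation since the walk is in a bounded region). By the OST, E[X_τ] = E[X_0] = 133. Equivalently: E[X_τ] = 163 · P(hit 163 first) + 0 · P(hit 0 first) = 163 · (133/163) = 133.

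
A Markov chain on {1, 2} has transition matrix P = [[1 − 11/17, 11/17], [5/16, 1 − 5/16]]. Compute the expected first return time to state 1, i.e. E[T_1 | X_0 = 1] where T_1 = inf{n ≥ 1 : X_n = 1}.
E[T_1 | X_0 = 1] = 1/π_1 = 261/85

For an irreducible recurrent Markov chain with stationary distribution π, E[T_i | X_0 = i] = 1/π_i (Kac's formula). Here π_1 = (5/16)/(11/17 + 5/16) = (5/16)/(261/272) = 85/261, so E[T_1 | X_0 = 1] = 1/π_1 = (11/17 + 5/16)/(5/16) = (261/272)/(5/16) = 261/85.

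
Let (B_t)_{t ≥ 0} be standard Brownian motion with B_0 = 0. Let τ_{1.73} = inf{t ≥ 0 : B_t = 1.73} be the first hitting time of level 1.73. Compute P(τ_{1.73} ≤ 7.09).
P(τ_{1.73} ≤ 7.09) = 2(1 − Φ(1.73/√7.09)) = 2(1 − Φ(0.6497)) ≈ 0.5159

By the reflection principle for standard BM, P(τ_b ≤ t) = 2 · P(B_t ≥ b). Since B_t ~ N(0, t), P(B_t ≥ 1.73) = 1 − Φ(1.73/√t) = 1 − Φ(1.73/√7.09) = 1 − Φ(0.6497) ≈ 0.25794. Doubling: P(τ_{1.73} ≤ 7.09) ≈ 2 · 0.25794 = 0.51588 ≈ 0.5159.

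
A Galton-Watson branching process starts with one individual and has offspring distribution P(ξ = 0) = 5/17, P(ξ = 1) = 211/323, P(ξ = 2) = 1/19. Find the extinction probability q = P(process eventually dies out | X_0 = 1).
q = 1

Mean offspring μ = 0·5/17 + 1·211/323 + 2·1/19 = 245/323 ≤ 1. For μ ≤ 1 with offspring not concentrated at 1, the Galton-Watson process goes extinct almost surely, so q = 1.
(Algebraic check: The pgf is f(s) = 5/17 + 211/323·s + 1/19·s². The extinction probability q is the smallest fixed point of f in [0, 1]. Setting s = f(s):
  1/19·s² + (211/323 − 1)·s + 5/17 = 0
  1/19·s² − (5/17 + 1/19)·s + 5/17 = 0
which factors as (s − 1)·(1/19·s − 5/17) = 0, giving roots s = 1 and s = (5/17)/(1/19) = 95/17. Since 95/17 ≥ 1, the smallest root in [0, 1] is s = 1.)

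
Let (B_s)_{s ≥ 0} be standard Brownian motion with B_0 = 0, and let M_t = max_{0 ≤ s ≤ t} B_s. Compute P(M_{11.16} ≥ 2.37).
P(M_{11.16} ≥ 2.37) = 2·P(B_{11.16} ≥ 2.37) = 2(1 − Φ(2.37/√11.16)) ≈ 0.4781

By the reflection principle for Brownian motion, P(M_t ≥ a) = 2 · P(B_t ≥ a) for a ≥ 0. Since B_t ~ N(0, t), P(B_t ≥ 2.37) = 1 − Φ(2.37/√t) = 1 − Φ(2.37/√11.16) = 1 − Φ(0.7094). So
  P(M_{11.16} ≥ 2.37) = 2(1 − Φ(0.7094)) ≈ 0.4781.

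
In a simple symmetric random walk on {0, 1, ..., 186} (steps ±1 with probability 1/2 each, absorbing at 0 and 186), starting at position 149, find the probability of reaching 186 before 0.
P(hit 186 before 0) = 149/186

Let u_k = P(hit 186 before 0 | start at k). Then u_0 = 0, u_186 = 1, and u_k = u_{k-1}/2 + u_{k+1}/2 for 1 ≤ k ≤ 185. This harmonic recurrence is solved by u_k = k/186, giving u_149 = 149/186.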